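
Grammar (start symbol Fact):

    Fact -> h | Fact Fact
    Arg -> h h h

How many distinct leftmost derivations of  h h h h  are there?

5

Parse trees for h h h h:
  [Fact [Fact h] [Fact [Fact h] [Fact [Fact h] [Fact h]]]]
  [Fact [Fact h] [Fact [Fact [Fact h] [Fact h]] [Fact h]]]
  [Fact [Fact [Fact h] [Fact h]] [Fact [Fact h] [Fact h]]]
  [Fact [Fact [Fact h] [Fact [Fact h] [Fact h]]] [Fact h]]
  [Fact [Fact [Fact [Fact h] [Fact h]] [Fact h]] [Fact h]]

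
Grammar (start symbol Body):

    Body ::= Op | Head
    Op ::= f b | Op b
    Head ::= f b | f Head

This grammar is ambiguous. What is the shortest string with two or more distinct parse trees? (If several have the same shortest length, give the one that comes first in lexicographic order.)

f b

length 2: f b has 2 parse trees

Two derivations of f b:
  Body ⇒ Op ⇒ f b
  Body ⇒ Head ⇒ f b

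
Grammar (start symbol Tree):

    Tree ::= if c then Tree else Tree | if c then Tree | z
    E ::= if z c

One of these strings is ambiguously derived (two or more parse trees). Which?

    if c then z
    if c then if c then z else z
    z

if c then if c then z else z

if c then z: 1 tree
if c then if c then z else z: 2 trees
z: 1 tree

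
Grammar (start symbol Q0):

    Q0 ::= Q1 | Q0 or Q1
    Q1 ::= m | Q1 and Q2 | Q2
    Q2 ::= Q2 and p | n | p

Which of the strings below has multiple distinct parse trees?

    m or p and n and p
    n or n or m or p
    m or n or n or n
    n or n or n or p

m or p and n and p

m or p and n and p: 2 trees
n or n or m or p: 1 tree
m or n or n or n: 1 tree
n or n or n or p: 1 tree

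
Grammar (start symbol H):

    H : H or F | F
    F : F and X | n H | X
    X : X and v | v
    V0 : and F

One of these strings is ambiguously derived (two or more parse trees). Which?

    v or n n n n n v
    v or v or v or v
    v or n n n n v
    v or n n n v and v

v or n n n v and v

v or n n n n n v: 1 tree
v or v or v or v: 1 tree
v or n n n n v: 1 tree
v or n n n v and v: 5 trees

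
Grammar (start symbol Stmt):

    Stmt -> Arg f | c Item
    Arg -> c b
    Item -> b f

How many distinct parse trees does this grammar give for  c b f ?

2

Parse trees for c b f:
  [Stmt [Arg c b] f]
  [Stmt c [Item b f]]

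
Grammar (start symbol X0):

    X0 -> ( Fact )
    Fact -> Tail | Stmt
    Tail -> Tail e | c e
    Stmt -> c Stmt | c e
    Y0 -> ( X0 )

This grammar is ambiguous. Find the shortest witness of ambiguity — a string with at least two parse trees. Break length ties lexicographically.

( c e )

length 4: ( c e ) has 2 parse trees

Two derivations of ( c e ):
  X0 ⇒ ( Fact ) ⇒ ( Tail ) ⇒ ( c e )
  X0 ⇒ ( Fact ) ⇒ ( Stmt ) ⇒ ( c e )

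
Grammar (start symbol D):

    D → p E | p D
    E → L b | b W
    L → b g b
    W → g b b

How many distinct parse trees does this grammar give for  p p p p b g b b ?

2

Parse trees for p p p p b g b b:
  [D p [D p [D p [D p [E [L b g b] b]]]]]
  [D p [D p [D p [D p [E b [W g b b]]]]]]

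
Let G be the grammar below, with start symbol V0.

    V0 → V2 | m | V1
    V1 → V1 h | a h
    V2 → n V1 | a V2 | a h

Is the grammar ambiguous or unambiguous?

Witness: a h

Derivation 1: V0 ⇒ V2 ⇒ a h
Derivation 2: V0 ⇒ V1 ⇒ a h

Two distinct leftmost derivations for the same string.

Ambiguous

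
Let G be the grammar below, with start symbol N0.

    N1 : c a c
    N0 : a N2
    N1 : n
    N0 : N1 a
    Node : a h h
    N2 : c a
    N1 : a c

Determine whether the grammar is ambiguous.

Ambiguous

Witness: a c a

Derivation 1: N0 ⇒ a N2 ⇒ a c a
Derivation 2: N0 ⇒ N1 a ⇒ a c a

Two distinct leftmost derivations for the same string.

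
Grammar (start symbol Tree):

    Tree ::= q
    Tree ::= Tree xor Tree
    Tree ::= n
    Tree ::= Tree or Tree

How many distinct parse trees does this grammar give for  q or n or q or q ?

5

Parse trees for q or n or q or q:
  [Tree [Tree q] or [Tree [Tree n] or [Tree [Tree q] or [Tree q]]]]
  [Tree [Tree q] or [Tree [Tree [Tree n] or [Tree q]] or [Tree q]]]
  [Tree [Tree [Tree q] or [Tree n]] or [Tree [Tree q] or [Tree q]]]
  [Tree [Tree [Tree q] or [Tree [Tree n] or [Tree q]]] or [Tree q]]
  [Tree [Tree [Tree [Tree q] or [Tree n]] or [Tree q]] or [Tree q]]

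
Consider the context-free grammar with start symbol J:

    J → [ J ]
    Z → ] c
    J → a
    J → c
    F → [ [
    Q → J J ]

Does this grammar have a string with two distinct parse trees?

Unambiguous

(F, Z, Q are unreachable from J, so their rules don't affect L(J).) Each string is a nest of matched brackets around a single atom. An opening bracket forces the recursive rule; an atom forces the base rule.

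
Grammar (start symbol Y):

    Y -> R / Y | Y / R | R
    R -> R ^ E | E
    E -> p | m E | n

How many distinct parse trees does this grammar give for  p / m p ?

Parse trees for p / m p:
  [Y [R [E p]] / [Y [R [E m [E p]]]]]
  [Y [Y [R [E p]]] / [R [E m [E p]]]]

2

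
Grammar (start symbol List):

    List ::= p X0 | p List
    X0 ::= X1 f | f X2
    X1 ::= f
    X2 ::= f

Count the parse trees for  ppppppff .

Parse trees for ppppppff:
  [List p [List p [List p [List p [List p [List p [X0 [X1 f] f]]]]]]]
  [List p [List p [List p [List p [List p [List p [X0 f [X2 f]]]]]]]]

2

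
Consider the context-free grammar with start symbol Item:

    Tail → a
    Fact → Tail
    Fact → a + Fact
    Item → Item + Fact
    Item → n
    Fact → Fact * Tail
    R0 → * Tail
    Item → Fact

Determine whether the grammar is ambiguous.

Ambiguous

Witness: a + a

Derivation 1: Item ⇒ Item + Fact ⇒ Fact + Fact ⇒ Tail + Fact ⇒ a + Fact ⇒ a + Tail ⇒ a + a
Derivation 2: Item ⇒ Fact ⇒ a + Fact ⇒ a + Tail ⇒ a + a

Two distinct leftmost derivations for the same string.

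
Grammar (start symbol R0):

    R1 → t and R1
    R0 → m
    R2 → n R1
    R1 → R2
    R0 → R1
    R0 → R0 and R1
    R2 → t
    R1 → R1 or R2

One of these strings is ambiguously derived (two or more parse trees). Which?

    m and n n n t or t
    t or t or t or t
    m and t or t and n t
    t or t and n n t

m and n n n t or t: 4 trees
t or t or t or t: 1 tree
m and t or t and n t: 1 tree
t or t and n n t: 1 tree

m and n n n t or t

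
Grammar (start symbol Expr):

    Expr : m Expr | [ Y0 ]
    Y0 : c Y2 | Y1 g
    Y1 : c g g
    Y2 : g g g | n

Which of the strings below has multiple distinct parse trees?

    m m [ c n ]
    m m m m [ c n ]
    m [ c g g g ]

m [ c g g g ]

m m [ c n ]: 1 tree
m m m m [ c n ]: 1 tree
m [ c g g g ]: 2 trees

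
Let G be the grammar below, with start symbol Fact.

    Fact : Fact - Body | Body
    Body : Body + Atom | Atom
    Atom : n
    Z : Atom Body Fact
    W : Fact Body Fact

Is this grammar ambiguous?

Unambiguous

Only Fact, Body, Atom are reachable from Fact; ignoring the rest: The grammar is stratified — Fact handles '-' (left-recursive), Body handles '+', Atom atoms. Each operator has a fixed associativity and precedence level, so every string has one parse.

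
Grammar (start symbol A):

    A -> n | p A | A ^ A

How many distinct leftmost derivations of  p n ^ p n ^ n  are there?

7

Parse trees for p n ^ p n ^ n:
  [A p [A [A n] ^ [A p [A [A n] ^ [A n]]]]]
  [A p [A [A n] ^ [A [A p [A n]] ^ [A n]]]]
  [A p [A [A [A n] ^ [A p [A n]]] ^ [A n]]]
  [A [A p [A n]] ^ [A p [A [A n] ^ [A n]]]]
  [A [A p [A n]] ^ [A [A p [A n]] ^ [A n]]]
  [A [A p [A [A n] ^ [A p [A n]]]] ^ [A n]]
  [A [A [A p [A n]] ^ [A p [A n]]] ^ [A n]]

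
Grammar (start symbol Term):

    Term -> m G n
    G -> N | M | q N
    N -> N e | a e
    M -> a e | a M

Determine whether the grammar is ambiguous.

Witness: m a e n

Derivation 1: Term ⇒ m G n ⇒ m N n ⇒ m a e n
Derivation 2: Term ⇒ m G n ⇒ m M n ⇒ m a e n

Two distinct leftmost derivations for the same string.

Ambiguous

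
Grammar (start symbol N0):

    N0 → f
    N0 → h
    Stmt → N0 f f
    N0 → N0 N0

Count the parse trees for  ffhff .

Parse trees for ffhff (showing first 6 of 14):
  [N0 [N0 f] [N0 [N0 f] [N0 [N0 h] [N0 [N0 f] [N0 f]]]]]
  [N0 [N0 f] [N0 [N0 f] [N0 [N0 [N0 h] [N0 f]] [N0 f]]]]
  [N0 [N0 f] [N0 [N0 [N0 f] [N0 h]] [N0 [N0 f] [N0 f]]]]
  [N0 [N0 f] [N0 [N0 [N0 f] [N0 [N0 h] [N0 f]]] [N0 f]]]
  [N0 [N0 f] [N0 [N0 [N0 [N0 f] [N0 h]] [N0 f]] [N0 f]]]
  [N0 [N0 [N0 f] [N0 f]] [N0 [N0 h] [N0 [N0 f] [N0 f]]]]

14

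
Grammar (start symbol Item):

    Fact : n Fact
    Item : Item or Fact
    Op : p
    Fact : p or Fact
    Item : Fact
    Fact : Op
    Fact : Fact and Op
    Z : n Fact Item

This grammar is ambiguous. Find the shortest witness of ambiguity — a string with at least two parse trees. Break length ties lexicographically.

p or p

length 1: no string has ≥2 trees
length 2: no string has ≥2 trees
length 3: p or p has 2 parse trees

Two derivations of p or p:
  Item ⇒ Item or Fact ⇒ Fact or Fact ⇒ Op or Fact ⇒ p or Fact ⇒ p or Op ⇒ p or p
  Item ⇒ Fact ⇒ p or Fact ⇒ p or Op ⇒ p or p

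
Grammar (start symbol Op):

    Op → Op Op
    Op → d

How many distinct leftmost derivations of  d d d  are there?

2

Parse trees for d d d:
  [Op [Op d] [Op [Op d] [Op d]]]
  [Op [Op [Op d] [Op d]] [Op d]]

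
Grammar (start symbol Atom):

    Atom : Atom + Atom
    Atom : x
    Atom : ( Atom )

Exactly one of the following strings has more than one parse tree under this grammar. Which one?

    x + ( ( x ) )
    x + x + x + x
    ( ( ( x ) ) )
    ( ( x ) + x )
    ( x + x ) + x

x + ( ( x ) ): 1 tree
x + x + x + x: 5 trees
( ( ( x ) ) ): 1 tree
( ( x ) + x ): 1 tree
( x + x ) + x: 1 tree

x + x + x + x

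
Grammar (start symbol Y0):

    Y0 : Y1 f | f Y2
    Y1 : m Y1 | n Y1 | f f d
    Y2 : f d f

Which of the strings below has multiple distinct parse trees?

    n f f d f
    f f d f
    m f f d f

n f f d f: 1 tree
f f d f: 2 trees
m f f d f: 1 tree

f f d f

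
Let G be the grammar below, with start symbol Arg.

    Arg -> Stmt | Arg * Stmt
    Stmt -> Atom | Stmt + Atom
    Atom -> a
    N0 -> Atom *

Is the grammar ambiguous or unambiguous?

(N0 is unreachable from Arg, so its rules don't affect L(Arg).) The grammar is stratified — Arg handles '*' (left-recursive), Stmt handles '+', Atom atoms. Each operator has a fixed associativity and precedence level, so every string has one parse.

Unambiguous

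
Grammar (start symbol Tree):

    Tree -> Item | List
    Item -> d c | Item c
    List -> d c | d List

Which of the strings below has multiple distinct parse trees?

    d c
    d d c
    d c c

d c: 2 trees
d d c: 1 tree
d c c: 1 tree

d c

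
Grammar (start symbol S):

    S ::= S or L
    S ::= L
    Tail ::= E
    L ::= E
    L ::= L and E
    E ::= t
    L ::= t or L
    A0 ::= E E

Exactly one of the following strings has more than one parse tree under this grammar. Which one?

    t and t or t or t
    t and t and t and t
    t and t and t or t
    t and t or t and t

t and t or t or t

t and t or t or t: 2 trees
t and t and t and t: 1 tree
t and t and t or t: 1 tree
t and t or t and t: 1 tree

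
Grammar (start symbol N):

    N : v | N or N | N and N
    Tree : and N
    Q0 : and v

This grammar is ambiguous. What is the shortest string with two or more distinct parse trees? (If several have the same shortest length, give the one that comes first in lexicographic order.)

length 1: no string has ≥2 trees
length 3: no string has ≥2 trees
length 5: v and v and v has 2 parse trees

Two derivations of v and v and v:
  N ⇒ N and N ⇒ v and N ⇒ v and N and N ⇒ v and v and N ⇒ v and v and v
  N ⇒ N and N ⇒ N and N and N ⇒ v and N and N ⇒ v and v and N ⇒ v and v and v

v and v and v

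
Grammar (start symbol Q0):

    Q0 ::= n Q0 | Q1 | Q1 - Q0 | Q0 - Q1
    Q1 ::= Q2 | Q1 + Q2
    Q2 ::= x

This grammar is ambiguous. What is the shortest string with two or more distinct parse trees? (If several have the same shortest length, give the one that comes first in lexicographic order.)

x - x

length 1: no string has ≥2 trees
length 2: no string has ≥2 trees
length 3: x - x has 2 parse trees

Two derivations of x - x:
  Q0 ⇒ Q1 - Q0 ⇒ Q2 - Q0 ⇒ x - Q0 ⇒ x - Q1 ⇒ x - Q2 ⇒ x - x
  Q0 ⇒ Q0 - Q1 ⇒ Q1 - Q1 ⇒ Q2 - Q1 ⇒ x - Q1 ⇒ x - Q2 ⇒ x - x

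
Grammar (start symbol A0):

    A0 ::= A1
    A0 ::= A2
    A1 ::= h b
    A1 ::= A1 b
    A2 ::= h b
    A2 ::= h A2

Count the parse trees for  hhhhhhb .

1

Parse trees for hhhhhhb:
  [A0 [A2 h [A2 h [A2 h [A2 h [A2 h [A2 h b]]]]]]]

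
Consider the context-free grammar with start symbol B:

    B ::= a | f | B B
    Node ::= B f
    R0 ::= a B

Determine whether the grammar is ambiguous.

Ambiguous

Witness: a a a

Derivation 1: B ⇒ B B ⇒ a B ⇒ a B B ⇒ a a B ⇒ a a a
Derivation 2: B ⇒ B B ⇒ B B B ⇒ a B B ⇒ a a B ⇒ a a a

Two distinct leftmost derivations for the same string.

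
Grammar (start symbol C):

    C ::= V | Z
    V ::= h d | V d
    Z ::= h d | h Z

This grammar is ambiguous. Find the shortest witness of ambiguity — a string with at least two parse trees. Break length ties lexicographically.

h d

length 2: h d has 2 parse trees

Two derivations of h d:
  C ⇒ V ⇒ h d
  C ⇒ Z ⇒ h d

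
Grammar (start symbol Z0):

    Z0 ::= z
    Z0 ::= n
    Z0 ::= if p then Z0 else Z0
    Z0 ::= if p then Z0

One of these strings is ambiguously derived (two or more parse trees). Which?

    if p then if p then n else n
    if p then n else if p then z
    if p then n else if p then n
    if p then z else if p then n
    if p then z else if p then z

if p then if p then n else n: 2 trees
if p then n else if p then z: 1 tree
if p then n else if p then n: 1 tree
if p then z else if p then n: 1 tree
if p then z else if p then z: 1 tree

if p then if p then n else n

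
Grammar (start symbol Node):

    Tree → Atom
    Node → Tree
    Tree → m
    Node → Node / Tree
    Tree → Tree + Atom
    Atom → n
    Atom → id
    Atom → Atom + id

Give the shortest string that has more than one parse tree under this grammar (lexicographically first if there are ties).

length 1: no string has ≥2 trees
length 3: id + id has 2 parse trees

Two derivations of id + id:
  Node ⇒ Tree ⇒ Atom ⇒ Atom + id ⇒ id + id
  Node ⇒ Tree ⇒ Tree + Atom ⇒ Atom + Atom ⇒ id + Atom ⇒ id + id

id + id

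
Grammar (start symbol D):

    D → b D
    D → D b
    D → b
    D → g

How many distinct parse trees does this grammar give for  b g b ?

2

Parse trees for b g b:
  [D b [D [D g] b]]
  [D [D b [D g]] b]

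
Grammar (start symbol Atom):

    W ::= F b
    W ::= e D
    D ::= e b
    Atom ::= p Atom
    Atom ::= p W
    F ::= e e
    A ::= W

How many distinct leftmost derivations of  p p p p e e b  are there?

2

Parse trees for p p p p e e b:
  [Atom p [Atom p [Atom p [Atom p [W [F e e] b]]]]]
  [Atom p [Atom p [Atom p [Atom p [W e [D e b]]]]]]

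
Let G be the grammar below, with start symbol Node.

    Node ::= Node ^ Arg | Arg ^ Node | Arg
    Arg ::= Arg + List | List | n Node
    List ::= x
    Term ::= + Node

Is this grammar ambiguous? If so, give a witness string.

Witness: x ^ x

Derivation 1: Node ⇒ Node ^ Arg ⇒ Arg ^ Arg ⇒ List ^ Arg ⇒ x ^ Arg ⇒ x ^ List ⇒ x ^ x
Derivation 2: Node ⇒ Arg ^ Node ⇒ List ^ Node ⇒ x ^ Node ⇒ x ^ Arg ⇒ x ^ List ⇒ x ^ x

Two distinct leftmost derivations for the same string.

Ambiguous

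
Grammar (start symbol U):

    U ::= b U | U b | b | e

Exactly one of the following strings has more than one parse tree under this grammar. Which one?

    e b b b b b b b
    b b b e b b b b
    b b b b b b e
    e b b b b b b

b b b e b b b b

e b b b b b b b: 1 tree
b b b e b b b b: 35 trees
b b b b b b e: 1 tree
e b b b b b b: 1 tree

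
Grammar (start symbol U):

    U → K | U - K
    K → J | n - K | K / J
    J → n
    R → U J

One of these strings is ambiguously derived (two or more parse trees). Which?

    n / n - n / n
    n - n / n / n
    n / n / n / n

n - n / n / n

n / n - n / n: 1 tree
n - n / n / n: 4 trees
n / n / n / n: 1 tree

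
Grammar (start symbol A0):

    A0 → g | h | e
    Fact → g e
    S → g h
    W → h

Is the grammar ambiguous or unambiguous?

(Fact, S, W are unreachable from A0, so their rules don't affect L(A0).) Each reachable nonterminal has at most one production per leading terminal, and all productions are right-linear; the derivation is determined token-by-token.

Unambiguous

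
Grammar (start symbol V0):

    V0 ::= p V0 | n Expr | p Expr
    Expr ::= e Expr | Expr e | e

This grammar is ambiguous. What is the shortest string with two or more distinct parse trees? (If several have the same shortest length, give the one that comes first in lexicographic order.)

n e e

length 2: no string has ≥2 trees
length 3: n e e has 2 parse trees

Two derivations of n e e:
  V0 ⇒ n Expr ⇒ n e Expr ⇒ n e e
  V0 ⇒ n Expr ⇒ n Expr e ⇒ n e e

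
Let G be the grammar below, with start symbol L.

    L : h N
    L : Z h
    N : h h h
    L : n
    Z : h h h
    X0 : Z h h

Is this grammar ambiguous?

Witness: h h h h

Derivation 1: L ⇒ h N ⇒ h h h h
Derivation 2: L ⇒ Z h ⇒ h h h h

Two distinct leftmost derivations for the same string.

Ambiguous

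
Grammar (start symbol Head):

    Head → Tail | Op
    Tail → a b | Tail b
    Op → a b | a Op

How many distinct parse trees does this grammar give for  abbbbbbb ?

1

Parse trees for abbbbbbb:
  [Head [Tail [Tail [Tail [Tail [Tail [Tail [Tail a b] b] b] b] b] b] b]]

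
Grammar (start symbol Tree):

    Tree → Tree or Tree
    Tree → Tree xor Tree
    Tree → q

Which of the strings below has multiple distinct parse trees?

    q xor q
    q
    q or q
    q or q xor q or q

q or q xor q or q

q xor q: 1 tree
q: 1 tree
q or q: 1 tree
q or q xor q or q: 5 trees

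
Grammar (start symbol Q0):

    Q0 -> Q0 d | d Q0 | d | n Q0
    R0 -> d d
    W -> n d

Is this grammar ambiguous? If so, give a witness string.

Witness: d d

Derivation 1: Q0 ⇒ Q0 d ⇒ d d
Derivation 2: Q0 ⇒ d Q0 ⇒ d d

Two distinct leftmost derivations for the same string.

Ambiguous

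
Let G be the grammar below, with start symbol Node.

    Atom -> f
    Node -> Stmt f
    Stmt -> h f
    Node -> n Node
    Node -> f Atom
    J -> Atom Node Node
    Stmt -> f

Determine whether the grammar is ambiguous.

Witness: f f

Derivation 1: Node ⇒ Stmt f ⇒ f f
Derivation 2: Node ⇒ f Atom ⇒ f f

Two distinct leftmost derivations for the same string.

Ambiguous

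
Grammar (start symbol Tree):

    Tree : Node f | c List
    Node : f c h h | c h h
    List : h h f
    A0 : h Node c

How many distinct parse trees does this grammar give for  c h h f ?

2

Parse trees for c h h f:
  [Tree [Node c h h] f]
  [Tree c [List h h f]]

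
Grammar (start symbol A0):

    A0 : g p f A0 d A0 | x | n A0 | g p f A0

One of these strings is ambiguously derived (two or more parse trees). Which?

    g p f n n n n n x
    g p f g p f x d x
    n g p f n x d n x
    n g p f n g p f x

g p f g p f x d x

g p f n n n n n x: 1 tree
g p f g p f x d x: 2 trees
n g p f n x d n x: 1 tree
n g p f n g p f x: 1 tree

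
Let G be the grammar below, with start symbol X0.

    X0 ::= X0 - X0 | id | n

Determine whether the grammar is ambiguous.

Witness: id - id - id

Derivation 1: X0 ⇒ X0 - X0 ⇒ X0 - X0 - X0 ⇒ id - X0 - X0 ⇒ id - id - X0 ⇒ id - id - id
Derivation 2: X0 ⇒ X0 - X0 ⇒ id - X0 ⇒ id - X0 - X0 ⇒ id - id - X0 ⇒ id - id - id

Two distinct leftmost derivations for the same string.

Ambiguous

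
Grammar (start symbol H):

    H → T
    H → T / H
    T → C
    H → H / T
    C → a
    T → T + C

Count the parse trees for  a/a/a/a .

Parse trees for a/a/a/a:
  [H [T [C a]] / [H [T [C a]] / [H [T [C a]] / [H [T [C a]]]]]]
  [H [T [C a]] / [H [T [C a]] / [H [H [T [C a]]] / [T [C a]]]]]
  [H [T [C a]] / [H [H [T [C a]] / [H [T [C a]]]] / [T [C a]]]]
  [H [T [C a]] / [H [H [H [T [C a]]] / [T [C a]]] / [T [C a]]]]
  [H [H [T [C a]] / [H [T [C a]] / [H [T [C a]]]]] / [T [C a]]]
  [H [H [T [C a]] / [H [H [T [C a]]] / [T [C a]]]] / [T [C a]]]
  [H [H [H [T [C a]] / [H [T [C a]]]] / [T [C a]]] / [T [C a]]]
  [H [H [H [H [T [C a]]] / [T [C a]]] / [T [C a]]] / [T [C a]]]

8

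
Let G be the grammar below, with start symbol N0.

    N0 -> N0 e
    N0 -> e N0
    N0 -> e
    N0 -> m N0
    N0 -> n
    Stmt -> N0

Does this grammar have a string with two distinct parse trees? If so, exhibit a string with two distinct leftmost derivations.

Ambiguous

Witness: e e

Derivation 1: N0 ⇒ N0 e ⇒ e e
Derivation 2: N0 ⇒ e N0 ⇒ e e

Two distinct leftmost derivations for the same string.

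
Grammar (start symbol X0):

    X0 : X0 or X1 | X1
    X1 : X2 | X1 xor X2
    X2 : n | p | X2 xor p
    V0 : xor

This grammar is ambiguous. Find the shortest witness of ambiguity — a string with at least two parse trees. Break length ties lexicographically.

n xor p

length 1: no string has ≥2 trees
length 3: n xor p has 2 parse trees

Two derivations of n xor p:
  X0 ⇒ X1 ⇒ X2 ⇒ X2 xor p ⇒ n xor p
  X0 ⇒ X1 ⇒ X1 xor X2 ⇒ X2 xor X2 ⇒ n xor X2 ⇒ n xor p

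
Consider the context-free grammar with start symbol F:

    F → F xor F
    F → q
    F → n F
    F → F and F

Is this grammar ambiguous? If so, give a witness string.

Ambiguous

Witness: n q and q

Derivation 1: F ⇒ n F ⇒ n F and F ⇒ n q and F ⇒ n q and q
Derivation 2: F ⇒ F and F ⇒ n F and F ⇒ n q and F ⇒ n q and q

Two distinct leftmost derivations for the same string.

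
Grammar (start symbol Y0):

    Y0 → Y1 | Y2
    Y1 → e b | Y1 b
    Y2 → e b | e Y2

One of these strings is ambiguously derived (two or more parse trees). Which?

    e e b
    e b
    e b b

e e b: 1 tree
e b: 2 trees
e b b: 1 tree

e b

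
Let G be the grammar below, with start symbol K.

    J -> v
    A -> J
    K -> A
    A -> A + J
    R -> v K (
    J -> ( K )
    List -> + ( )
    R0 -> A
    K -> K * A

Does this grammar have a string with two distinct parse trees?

(R, List, R0 are unreachable from K, so their rules don't affect L(K).) K → K * A | A  ;  A → A + J | J  — a left-associative chain with J at the bottom. Each string factors uniquely by precedence.

Unambiguous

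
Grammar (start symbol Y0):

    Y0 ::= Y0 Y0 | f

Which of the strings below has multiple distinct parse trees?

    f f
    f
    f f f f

f f: 1 tree
f: 1 tree
f f f f: 5 trees

f f f f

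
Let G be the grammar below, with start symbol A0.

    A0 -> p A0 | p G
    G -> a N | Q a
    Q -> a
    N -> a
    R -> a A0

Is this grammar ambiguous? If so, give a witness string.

Ambiguous

Witness: p a a

Derivation 1: A0 ⇒ p G ⇒ p a N ⇒ p a a
Derivation 2: A0 ⇒ p G ⇒ p Q a ⇒ p a a

Two distinct leftmost derivations for the same string.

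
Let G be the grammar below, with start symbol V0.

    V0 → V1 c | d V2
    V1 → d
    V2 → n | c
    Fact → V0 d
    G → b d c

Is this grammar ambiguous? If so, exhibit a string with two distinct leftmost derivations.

Witness: d c

Derivation 1: V0 ⇒ V1 c ⇒ d c
Derivation 2: V0 ⇒ d V2 ⇒ d c

Two distinct leftmost derivations for the same string.

Ambiguous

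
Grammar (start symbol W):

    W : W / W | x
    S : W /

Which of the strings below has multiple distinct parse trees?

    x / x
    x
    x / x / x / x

x / x: 1 tree
x: 1 tree
x / x / x / x: 5 trees

x / x / x / x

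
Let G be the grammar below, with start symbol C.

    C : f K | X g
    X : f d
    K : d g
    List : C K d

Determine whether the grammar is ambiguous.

Witness: f d g

Derivation 1: C ⇒ f K ⇒ f d g
Derivation 2: C ⇒ X g ⇒ f d g

Two distinct leftmost derivations for the same string.

Ambiguous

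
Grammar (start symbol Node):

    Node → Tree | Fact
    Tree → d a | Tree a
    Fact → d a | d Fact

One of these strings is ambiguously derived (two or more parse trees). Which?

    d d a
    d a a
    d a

d a

d d a: 1 tree
d a a: 1 tree
d a: 2 trees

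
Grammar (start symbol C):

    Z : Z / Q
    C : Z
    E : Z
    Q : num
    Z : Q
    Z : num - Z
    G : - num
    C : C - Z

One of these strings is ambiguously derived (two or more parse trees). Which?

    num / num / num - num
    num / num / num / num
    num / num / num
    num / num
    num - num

num / num / num - num: 1 tree
num / num / num / num: 1 tree
num / num / num: 1 tree
num / num: 1 tree
num - num: 2 trees

num - num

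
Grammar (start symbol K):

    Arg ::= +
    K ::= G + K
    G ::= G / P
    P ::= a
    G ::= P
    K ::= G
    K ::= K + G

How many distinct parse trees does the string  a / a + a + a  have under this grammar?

Parse trees for a / a + a + a:
  [K [G [G [P a]] / [P a]] + [K [G [P a]] + [K [G [P a]]]]]
  [K [G [G [P a]] / [P a]] + [K [K [G [P a]]] + [G [P a]]]]
  [K [K [G [G [P a]] / [P a]] + [K [G [P a]]]] + [G [P a]]]
  [K [K [K [G [G [P a]] / [P a]]] + [G [P a]]] + [G [P a]]]

4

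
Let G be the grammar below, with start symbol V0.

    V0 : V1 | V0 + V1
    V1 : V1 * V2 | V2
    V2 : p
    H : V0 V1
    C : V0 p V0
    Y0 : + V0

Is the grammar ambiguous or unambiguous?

Unambiguous

Only V0, V1, V2 are reachable from V0; ignoring the rest: V0 → V0 + V1 | V1  ;  V1 → V1 * V2 | V2  — a left-associative chain with V2 at the bottom. Each string factors uniquely by precedence.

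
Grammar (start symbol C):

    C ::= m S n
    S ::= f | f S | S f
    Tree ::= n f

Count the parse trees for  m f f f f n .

8

Parse trees for m f f f f n:
  [C m [S f [S f [S f [S f]]]] n]
  [C m [S f [S f [S [S f] f]]] n]
  [C m [S f [S [S f [S f]] f]] n]
  [C m [S f [S [S [S f] f] f]] n]
  [C m [S [S f [S f [S f]]] f] n]
  [C m [S [S f [S [S f] f]] f] n]
  [C m [S [S [S f [S f]] f] f] n]
  [C m [S [S [S [S f] f] f] f] n]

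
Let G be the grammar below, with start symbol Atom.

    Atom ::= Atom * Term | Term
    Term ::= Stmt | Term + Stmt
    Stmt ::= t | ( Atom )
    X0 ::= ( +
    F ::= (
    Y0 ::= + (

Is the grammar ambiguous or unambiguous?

Unambiguous

Only Atom, Term, Stmt are reachable from Atom; ignoring the rest: Atom → Atom * Term | Term  ;  Term → Term + Stmt | Stmt  — a left-associative chain with Stmt at the bottom. Each string factors uniquely by precedence.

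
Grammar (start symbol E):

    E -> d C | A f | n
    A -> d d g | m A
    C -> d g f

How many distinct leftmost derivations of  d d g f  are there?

2

Parse trees for d d g f:
  [E d [C d g f]]
  [E [A d d g] f]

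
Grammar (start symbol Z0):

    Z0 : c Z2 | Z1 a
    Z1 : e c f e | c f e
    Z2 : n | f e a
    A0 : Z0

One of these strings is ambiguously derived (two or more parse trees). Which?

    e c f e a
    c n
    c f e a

e c f e a: 1 tree
c n: 1 tree
c f e a: 2 trees

c f e a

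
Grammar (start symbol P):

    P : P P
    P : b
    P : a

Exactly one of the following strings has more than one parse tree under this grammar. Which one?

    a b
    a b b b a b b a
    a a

a b b b a b b a

a b: 1 tree
a b b b a b b a: 429 trees
a a: 1 tree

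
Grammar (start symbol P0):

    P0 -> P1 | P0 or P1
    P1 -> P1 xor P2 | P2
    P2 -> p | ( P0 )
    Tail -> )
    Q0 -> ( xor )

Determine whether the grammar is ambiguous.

(Tail, Q0 are unreachable from P0, so their rules don't affect L(P0).) P0 → P0 or P1 | P1  ;  P1 → P1 xor P2 | P2  — a left-associative chain with P2 at the bottom. Each string factors uniquely by precedence.

Unambiguous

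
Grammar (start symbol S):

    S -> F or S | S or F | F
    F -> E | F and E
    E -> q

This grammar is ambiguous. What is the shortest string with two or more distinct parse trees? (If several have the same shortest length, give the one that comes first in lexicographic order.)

length 1: no string has ≥2 trees
length 3: q or q has 2 parse trees

Two derivations of q or q:
  S ⇒ F or S ⇒ E or S ⇒ q or S ⇒ q or F ⇒ q or E ⇒ q or q
  S ⇒ S or F ⇒ F or F ⇒ E or F ⇒ q or F ⇒ q or E ⇒ q or q

q or q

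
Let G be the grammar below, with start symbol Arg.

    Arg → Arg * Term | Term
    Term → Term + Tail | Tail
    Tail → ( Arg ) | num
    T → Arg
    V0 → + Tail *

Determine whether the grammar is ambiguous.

(T, V0 are unreachable from Arg, so their rules don't affect L(Arg).) Arg → Arg * Term | Term  ;  Term → Term + Tail | Tail  — a left-associative chain with Tail at the bottom. Each string factors uniquely by precedence.

Unambiguous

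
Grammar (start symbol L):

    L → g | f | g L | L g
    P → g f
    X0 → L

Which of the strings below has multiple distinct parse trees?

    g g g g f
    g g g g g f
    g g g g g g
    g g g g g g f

g g g g g g

g g g g f: 1 tree
g g g g g f: 1 tree
g g g g g g: 32 trees
g g g g g g f: 1 tree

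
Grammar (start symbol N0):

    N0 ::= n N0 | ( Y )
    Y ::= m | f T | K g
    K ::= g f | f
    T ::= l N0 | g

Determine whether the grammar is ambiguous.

Ambiguous

Witness: ( f g )

Derivation 1: N0 ⇒ ( Y ) ⇒ ( f T ) ⇒ ( f g )
Derivation 2: N0 ⇒ ( Y ) ⇒ ( K g ) ⇒ ( f g )

Two distinct leftmost derivations for the same string.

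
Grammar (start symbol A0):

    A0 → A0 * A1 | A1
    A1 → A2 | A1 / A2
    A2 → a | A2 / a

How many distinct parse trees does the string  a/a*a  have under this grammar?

2

Parse trees for a/a*a:
  [A0 [A0 [A1 [A2 [A2 a] / a]]] * [A1 [A2 a]]]
  [A0 [A0 [A1 [A1 [A2 a]] / [A2 a]]] * [A1 [A2 a]]]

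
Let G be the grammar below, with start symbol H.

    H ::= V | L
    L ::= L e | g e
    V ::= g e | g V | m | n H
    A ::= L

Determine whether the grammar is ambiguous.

Witness: g e

Derivation 1: H ⇒ V ⇒ g e
Derivation 2: H ⇒ L ⇒ g e

Two distinct leftmost derivations for the same string.

Ambiguous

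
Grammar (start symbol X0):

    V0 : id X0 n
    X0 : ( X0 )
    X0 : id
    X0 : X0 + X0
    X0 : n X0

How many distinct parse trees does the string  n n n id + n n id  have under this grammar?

4

Parse trees for n n n id + n n id:
  [X0 [X0 n [X0 n [X0 n [X0 id]]]] + [X0 n [X0 n [X0 id]]]]
  [X0 n [X0 [X0 n [X0 n [X0 id]]] + [X0 n [X0 n [X0 id]]]]]
  [X0 n [X0 n [X0 [X0 n [X0 id]] + [X0 n [X0 n [X0 id]]]]]]
  [X0 n [X0 n [X0 n [X0 [X0 id] + [X0 n [X0 n [X0 id]]]]]]]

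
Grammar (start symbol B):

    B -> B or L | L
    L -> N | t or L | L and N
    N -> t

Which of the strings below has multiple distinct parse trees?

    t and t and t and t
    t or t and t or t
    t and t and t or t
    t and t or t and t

t or t and t or t

t and t and t and t: 1 tree
t or t and t or t: 3 trees
t and t and t or t: 1 tree
t and t or t and t: 1 tree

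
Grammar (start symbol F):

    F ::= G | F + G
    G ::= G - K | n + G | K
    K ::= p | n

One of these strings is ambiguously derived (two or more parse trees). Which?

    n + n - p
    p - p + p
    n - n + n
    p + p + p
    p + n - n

n + n - p: 3 trees
p - p + p: 1 tree
n - n + n: 1 tree
p + p + p: 1 tree
p + n - n: 1 tree

n + n - p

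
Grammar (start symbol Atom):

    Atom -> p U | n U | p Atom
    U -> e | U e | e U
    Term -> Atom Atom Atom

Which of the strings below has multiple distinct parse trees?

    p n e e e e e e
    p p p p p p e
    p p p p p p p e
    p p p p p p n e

p n e e e e e e: 32 trees
p p p p p p e: 1 tree
p p p p p p p e: 1 tree
p p p p p p n e: 1 tree

p n e e e e e e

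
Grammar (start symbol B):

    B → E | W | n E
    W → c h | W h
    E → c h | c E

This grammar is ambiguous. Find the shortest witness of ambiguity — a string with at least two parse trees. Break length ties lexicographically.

c h

length 2: c h has 2 parse trees

Two derivations of c h:
  B ⇒ E ⇒ c h
  B ⇒ W ⇒ c h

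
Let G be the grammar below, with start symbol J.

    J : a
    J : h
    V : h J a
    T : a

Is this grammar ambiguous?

(T, V are unreachable from J, so their rules don't affect L(J).) Each reachable nonterminal has at most one production per leading terminal, and all productions are right-linear; the derivation is determined token-by-token.

Unambiguous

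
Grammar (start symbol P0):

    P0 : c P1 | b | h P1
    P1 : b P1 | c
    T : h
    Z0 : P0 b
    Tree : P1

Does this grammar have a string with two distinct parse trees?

Unambiguous

Only P0, P1 are reachable from P0; ignoring the rest: The reachable rules are right-linear with at most one rule per (nonterminal, next-terminal) pair. Each input token forces the next rule, so parsing is deterministic.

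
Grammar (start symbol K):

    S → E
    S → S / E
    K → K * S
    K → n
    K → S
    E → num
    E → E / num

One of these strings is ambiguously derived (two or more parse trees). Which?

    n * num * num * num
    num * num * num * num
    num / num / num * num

n * num * num * num: 1 tree
num * num * num * num: 1 tree
num / num / num * num: 4 trees

num / num / num * num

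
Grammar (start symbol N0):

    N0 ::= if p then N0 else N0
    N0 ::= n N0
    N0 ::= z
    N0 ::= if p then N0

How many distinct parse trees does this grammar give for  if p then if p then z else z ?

2

Parse trees for if p then if p then z else z:
  [N0 if p then [N0 if p then [N0 z]] else [N0 z]]
  [N0 if p then [N0 if p then [N0 z] else [N0 z]]]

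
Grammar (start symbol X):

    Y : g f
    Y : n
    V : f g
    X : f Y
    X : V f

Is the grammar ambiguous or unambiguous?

Ambiguous

Witness: f g f

Derivation 1: X ⇒ f Y ⇒ f g f
Derivation 2: X ⇒ V f ⇒ f g f

Two distinct leftmost derivations for the same string.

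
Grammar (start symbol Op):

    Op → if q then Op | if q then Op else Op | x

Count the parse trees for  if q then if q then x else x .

Parse trees for if q then if q then x else x:
  [Op if q then [Op if q then [Op x] else [Op x]]]
  [Op if q then [Op if q then [Op x]] else [Op x]]

2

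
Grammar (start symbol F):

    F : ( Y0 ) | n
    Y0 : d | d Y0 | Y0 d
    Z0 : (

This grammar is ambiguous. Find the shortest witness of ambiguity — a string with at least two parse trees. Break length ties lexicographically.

length 1: no string has ≥2 trees
length 3: no string has ≥2 trees
length 4: ( d d ) has 2 parse trees

Two derivations of ( d d ):
  F ⇒ ( Y0 ) ⇒ ( d Y0 ) ⇒ ( d d )
  F ⇒ ( Y0 ) ⇒ ( Y0 d ) ⇒ ( d d )

( d d )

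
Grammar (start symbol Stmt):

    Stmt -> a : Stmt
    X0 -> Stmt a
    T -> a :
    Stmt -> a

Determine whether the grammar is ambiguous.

Unambiguous

(X0, T are unreachable from Stmt, so their rules don't affect L(Stmt).) The reachable grammar is A → atom sep A | atom. Each atom is followed by either the separator (recurse) or end-of-string (stop) — no choice point.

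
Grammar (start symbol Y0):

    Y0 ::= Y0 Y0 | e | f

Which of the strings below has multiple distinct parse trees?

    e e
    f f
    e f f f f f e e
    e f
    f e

e e: 1 tree
f f: 1 tree
e f f f f f e e: 429 trees
e f: 1 tree
f e: 1 tree

e f f f f f e e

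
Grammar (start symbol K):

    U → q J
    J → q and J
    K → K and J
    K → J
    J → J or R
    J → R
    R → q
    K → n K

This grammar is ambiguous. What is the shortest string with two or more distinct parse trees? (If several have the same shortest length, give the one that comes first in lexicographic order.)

q and q

length 1: no string has ≥2 trees
length 2: no string has ≥2 trees
length 3: q and q has 2 parse trees

Two derivations of q and q:
  K ⇒ K and J ⇒ J and J ⇒ R and J ⇒ q and J ⇒ q and R ⇒ q and q
  K ⇒ J ⇒ q and J ⇒ q and R ⇒ q and q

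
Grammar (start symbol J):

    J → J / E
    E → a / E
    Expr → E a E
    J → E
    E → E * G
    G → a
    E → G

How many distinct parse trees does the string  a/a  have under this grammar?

Parse trees for a/a:
  [J [J [E [G a]]] / [E [G a]]]
  [J [E a / [E [G a]]]]

2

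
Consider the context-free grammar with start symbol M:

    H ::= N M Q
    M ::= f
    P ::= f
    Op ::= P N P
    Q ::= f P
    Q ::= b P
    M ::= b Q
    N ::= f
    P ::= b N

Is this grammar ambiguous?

Unambiguous

Only M, Q, P, N are reachable from M; ignoring the rest: The reachable rules are right-linear with at most one rule per (nonterminal, next-terminal) pair. Each input token forces the next rule, so parsing is deterministic.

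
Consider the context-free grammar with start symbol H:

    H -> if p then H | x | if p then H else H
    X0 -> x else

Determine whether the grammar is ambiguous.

Witness: if p then if p then x else x

Derivation 1: H ⇒ if p then H ⇒ if p then if p then H else H ⇒ if p then if p then x else H ⇒ if p then if p then x else x
Derivation 2: H ⇒ if p then H else H ⇒ if p then if p then H else H ⇒ if p then if p then x else H ⇒ if p then if p then x else x

Two distinct leftmost derivations for the same string.

Ambiguous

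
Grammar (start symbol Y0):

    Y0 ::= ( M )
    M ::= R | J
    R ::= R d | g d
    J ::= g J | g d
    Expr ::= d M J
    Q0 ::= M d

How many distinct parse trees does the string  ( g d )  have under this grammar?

2

Parse trees for ( g d ):
  [Y0 ( [M [R g d]] )]
  [Y0 ( [M [J g d]] )]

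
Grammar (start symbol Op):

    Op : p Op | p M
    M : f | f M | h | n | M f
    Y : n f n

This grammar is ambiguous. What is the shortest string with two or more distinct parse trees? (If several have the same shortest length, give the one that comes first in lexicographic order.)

p f f

length 2: no string has ≥2 trees
length 3: p f f has 2 parse trees

Two derivations of p f f:
  Op ⇒ p M ⇒ p f M ⇒ p f f
  Op ⇒ p M ⇒ p M f ⇒ p f f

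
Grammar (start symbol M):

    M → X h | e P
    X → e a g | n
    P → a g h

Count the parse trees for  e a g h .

2

Parse trees for e a g h:
  [M [X e a g] h]
  [M e [P a g h]]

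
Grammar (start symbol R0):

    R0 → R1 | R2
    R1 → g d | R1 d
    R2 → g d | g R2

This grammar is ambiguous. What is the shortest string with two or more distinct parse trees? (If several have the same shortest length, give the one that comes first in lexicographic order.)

g d

length 2: g d has 2 parse trees

Two derivations of g d:
  R0 ⇒ R1 ⇒ g d
  R0 ⇒ R2 ⇒ g d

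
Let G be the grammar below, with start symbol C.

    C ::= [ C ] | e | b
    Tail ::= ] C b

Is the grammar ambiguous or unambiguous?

Unambiguous

(Tail is unreachable from C, so its rules don't affect L(C).) L(C) is { openⁿ atom closeⁿ : n ≥ 0 }. The bracket depth fixes n, and the derivation is forced at every step.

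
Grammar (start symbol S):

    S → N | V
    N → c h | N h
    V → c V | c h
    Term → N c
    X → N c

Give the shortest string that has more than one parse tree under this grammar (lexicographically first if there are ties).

length 2: c h has 2 parse trees

Two derivations of c h:
  S ⇒ N ⇒ c h
  S ⇒ V ⇒ c h

c h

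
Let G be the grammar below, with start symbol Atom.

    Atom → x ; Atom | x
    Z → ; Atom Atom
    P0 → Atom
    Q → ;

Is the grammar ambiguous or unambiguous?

Only Atom is reachable from Atom; ignoring the rest: The reachable grammar is A → atom sep A | atom. Each atom is followed by either the separator (recurse) or end-of-string (stop) — no choice point.

Unambiguous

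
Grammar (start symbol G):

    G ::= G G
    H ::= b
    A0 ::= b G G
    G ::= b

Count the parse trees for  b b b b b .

14

Parse trees for b b b b b (showing first 6 of 14):
  [G [G b] [G [G b] [G [G b] [G [G b] [G b]]]]]
  [G [G b] [G [G b] [G [G [G b] [G b]] [G b]]]]
  [G [G b] [G [G [G b] [G b]] [G [G b] [G b]]]]
  [G [G b] [G [G [G b] [G [G b] [G b]]] [G b]]]
  [G [G b] [G [G [G [G b] [G b]] [G b]] [G b]]]
  [G [G [G b] [G b]] [G [G b] [G [G b] [G b]]]]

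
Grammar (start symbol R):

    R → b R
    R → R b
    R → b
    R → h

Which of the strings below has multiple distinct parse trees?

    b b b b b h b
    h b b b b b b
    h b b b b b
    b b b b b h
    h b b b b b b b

b b b b b h b: 6 trees
h b b b b b b: 1 tree
h b b b b b: 1 tree
b b b b b h: 1 tree
h b b b b b b b: 1 tree

b b b b b h b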